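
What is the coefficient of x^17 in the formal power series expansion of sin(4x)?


The Maclaurin series is sin(t) = sum_{k>=0} (-1)^k t^(2k+1) / (2k+1)!, so substituting t = 4x, only odd powers of x are nonzero, with coefficient of x^(2k+1) equal to (-1)^k 4^(2k+1) / (2k+1)!.
Write 17 = 2*8 + 1, giving the coefficient (-1)^8 * 4^17 / 17! = 17179869184/355687428096000 = 524288/10854718875.

524288/10854718875


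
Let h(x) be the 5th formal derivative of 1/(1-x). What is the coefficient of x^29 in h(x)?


Differentiating 5 times: d^5/dx^5 [1/(1-x)] = 5!/(1-x)^6.
The expansion 1/(1-x)^6 = sum_{k>=0} C(k+5, 5) x^k, so the coefficient of x^n in 5!/(1-x)^6 is 5! * C(n+5, 5).
For n = 29: 120 * C(34, 5) = 120 * 278256 = 33390720

33390720


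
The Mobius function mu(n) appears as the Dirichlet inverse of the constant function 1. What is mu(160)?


160 has a squared prime factor, so mu(160) = 0.
Factorization reveals a repeated prime.

0


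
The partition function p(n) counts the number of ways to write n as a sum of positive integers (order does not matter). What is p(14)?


Using the generating function prod_{k>=1} 1/(1-x^k), we compute p(14).
By dynamic programming over parts 1 through 14:
p(14) = 135

135


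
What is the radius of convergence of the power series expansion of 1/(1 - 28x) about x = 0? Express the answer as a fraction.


Expanding 1/(1 - 28x) = sum_{k>=0} 28^k x^k, the series converges when |28x| < 1, i.e., |x| < 1/28.
So the radius of convergence is 1/28 = 1/28.

1/28


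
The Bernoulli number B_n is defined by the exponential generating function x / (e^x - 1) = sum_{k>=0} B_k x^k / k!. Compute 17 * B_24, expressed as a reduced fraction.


Bernoulli numbers can also be computed recursively via B_0 = 1 and sum_{j=0}^{m} C(m+1, j) B_j = 0 for m >= 1. Odd-index Bernoulli numbers vanish for k >= 3.
Computing B_24 = -236364091/2730, so 17 * B_24 = 17 * -236364091/2730 = -4018189547/2730.

-4018189547/2730


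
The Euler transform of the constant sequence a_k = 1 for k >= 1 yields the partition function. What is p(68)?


The Euler transform converts the sequence a_k = 1 into the number of integer partitions.
Using the recurrence or dynamic programming:
p(68) = 3087735

3087735


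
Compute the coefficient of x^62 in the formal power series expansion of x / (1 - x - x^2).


Let f(x) = sum_{k>=0} a_k x^k. Multiplying f(x) * (1 - x - x^2) = x and matching coefficients gives a_0 = 0, a_1 = 1, and a_k = a_{k-1} + a_{k-2} for k >= 2. These are the Fibonacci numbers F_k.
Iterating from F_0 = 0, F_1 = 1:
F_0=0, F_1=1, F_2=1, F_3=2, F_4=3, F_5=5, F_6=8, F_7=13, F_8=21, F_9=34, ...
F_62 = 4052739537881.

4052739537881


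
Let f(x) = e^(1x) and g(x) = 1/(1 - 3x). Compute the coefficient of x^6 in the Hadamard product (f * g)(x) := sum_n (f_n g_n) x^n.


Expanding: f_k = 1^k/k! (from e^(1x)) and g_k = 3^k (from 1/(1 - 3x)). So the Hadamard coefficient (f * g)_k = 1^k 3^k / k! = (3)^k / k!.
For k = 6: 3^6/6! = 729/720 = 81/80.

81/80


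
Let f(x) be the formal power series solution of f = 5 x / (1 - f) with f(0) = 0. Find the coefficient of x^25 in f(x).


Apply Lagrange inversion: f = 5 x * phi(f) with phi(t) = 1/(1 - t), so
[x^n] f = 5^n * (1/n) [t^(n-1)] phi(t)^n = 5^n * (1/n) [t^(n-1)] (1 - t)^(-n) = 5^n * (1/n) C(2n - 2, n - 1) = 5^n * C_{n-1}.
For n = 25: C_24 = C(48, 24) / 25 = 32247603683100/25 = 1289904147324.
With the 5^25 = 298023223876953125 factor, the coefficient is 298023223876953125 * 1289904147324 = 384421392477750778198242187500.

384421392477750778198242187500


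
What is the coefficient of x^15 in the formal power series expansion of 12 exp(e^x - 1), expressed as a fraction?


exp(e^x - 1) is the exponential generating function for the Bell numbers Bell_k: exp(e^x - 1) = sum_{k>=0} Bell_k x^k / k!.
So the coefficient of x^15 in 12 exp(e^x - 1) is 12 Bell_15 / 15!.
Computing: Bell_15 = 1382958545 and 15! = 1307674368000, giving
12 * 1382958545/1307674368000 = 276591709/21794572800.

276591709/21794572800


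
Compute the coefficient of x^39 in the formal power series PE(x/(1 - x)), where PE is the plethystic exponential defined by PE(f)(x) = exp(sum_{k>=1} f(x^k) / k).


For f(x) = x/(1 - x) we have
sum_{k>=1} f(x^k) / k = sum_{k>=1} (1/k) * x^k / (1 - x^k) = sum_{k, m >= 1} x^(k m) / k,
which after exponentiating simplifies to
PE(x/(1 - x)) = prod_{k>=1} 1 / (1 - x^k).
This is the generating function for the partition function p(n), so the coefficient of x^39 is p(39).
Computing p(39) by dynamic programming over parts 1, 2, ..., 39: p(39) = 31185.

31185


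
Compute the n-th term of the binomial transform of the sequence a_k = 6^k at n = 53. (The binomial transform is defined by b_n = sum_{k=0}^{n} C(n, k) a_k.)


With a_k = 6^k, b_n = sum_{k=0}^{n} C(n, k) 6^k = (1 + 6)^n by the binomial theorem.
For n = 53: (1 + 6)^53 = 7^53 = 616873509628062366290756156815389726793178407.

616873509628062366290756156815389726793178407


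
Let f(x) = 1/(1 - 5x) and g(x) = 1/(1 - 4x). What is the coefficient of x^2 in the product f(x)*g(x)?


The coefficient of x^n in f*g is the Cauchy product: sum_{k=0}^{n} a^k * b^(n-k).
With a=5, b=4, n=2:
sum_{k=0}^{2} 5^k * 4^(2-k)
= 61

61


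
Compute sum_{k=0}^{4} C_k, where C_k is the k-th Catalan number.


C_0 through C_4: 1, 1, 2, 5, 14
Sum = 1 + 1 + 2 + 5 + 14
= 23

23


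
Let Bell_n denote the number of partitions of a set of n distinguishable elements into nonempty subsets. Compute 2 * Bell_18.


Bell_18 can be computed from the Bell triangle or from Dobinski's identity Bell_n = (1/e) * sum_{k>=0} k^n / k!.
Computing Bell_18 = 682076806159.
Then 2 * 682076806159 = 1364153612318.

1364153612318


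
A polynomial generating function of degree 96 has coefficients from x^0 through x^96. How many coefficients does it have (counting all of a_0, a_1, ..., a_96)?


A polynomial of degree 96 takes the form a_0 + a_1 x + ... + a_96 x^96.
The number of coefficients is 96 + 1 = 97.

97


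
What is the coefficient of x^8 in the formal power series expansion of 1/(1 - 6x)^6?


The general identity 1/(1 - c x)^r = sum_{k>=0} c^k C(k + r - 1, r - 1) x^k follows by substituting y = c x into 1/(1 - y)^r = sum_{k>=0} C(k + r - 1, r - 1) y^k.
For c = 6, r = 6, k = 8:
6^8 * C(13, 5) = 1679616 * 1287 = 2161665792.

2161665792


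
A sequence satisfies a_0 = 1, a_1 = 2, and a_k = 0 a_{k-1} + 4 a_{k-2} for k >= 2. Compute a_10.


The characteristic equation is t^2 - 0 t - 4 = 0, with roots r_1 = 2 and r_2 = -2 (so c_1 = r_1 + r_2, c_2 = -r_1 r_2 as required).
One can use the closed form a_n = A r_1^n + B r_2^n, but direct iteration is more reliable:
a_0 = 1, a_1 = 2, a_2 = 4, a_3 = 8, a_4 = 16, a_5 = 32, a_6 = 64, a_7 = 128, a_8 = 256, a_9 = 512, a_10 = 1024.
So a_10 = 1024.

1024


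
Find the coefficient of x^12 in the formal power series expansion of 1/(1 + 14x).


Write 1/(1 + c x) = 1/(1 - (-c) x) and apply the geometric-series identity
1/(1 - y) = sum_{k>=0} y^k to get 1/(1 + c x) = sum_{k>=0} (-c)^k x^k.
So the coefficient of x^k is (-c)^k = (-1)^k * c^k.
Here c = 14 and k = 12:
(-14)^12 = 1 * 56693912375296 = 56693912375296

56693912375296


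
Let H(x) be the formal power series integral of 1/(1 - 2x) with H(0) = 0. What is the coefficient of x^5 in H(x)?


1/(1 - 2x) = sum_{k>=0} 2^k x^k. Integrating termwise with H(0) = 0:
H(x) = sum_{k>=0} 2^k x^(k+1) / (k+1) = sum_{m>=1} 2^(m-1) x^m / m.
For m = 5: 2^4/5 = 16/5 = 16/5.

16/5


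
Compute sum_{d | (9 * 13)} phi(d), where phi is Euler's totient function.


First, 9 * 13 = 117. One classical identity is sum_{d | n} phi(d) = n (each k in [1, n] has a unique gcd with n, and among the k's with gcd(k, n) = n/d there are phi(d) of them). So the sum equals 117. We also verify directly:
Divisors of 117: 1, 3, 9, 13, 39, 117.
phi values: 1, 2, 6, 12, 24, 72.
Sum = 117.

117


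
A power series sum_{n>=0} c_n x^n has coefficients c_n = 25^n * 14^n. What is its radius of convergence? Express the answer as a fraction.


By the root test (Cauchy-Hadamard), the radius is R = 1 / limsup_n |c_n|^(1/n).
Here |c_n|^(1/n) = (25^n * 14^n)^(1/n) = 25 * 14 = 350 for all n.
So R = 1/350 = 1/350.

1/350


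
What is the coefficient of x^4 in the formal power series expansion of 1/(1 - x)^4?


The negative binomial / multiset identity is
1/(1 - x)^r = sum_{k>=0} C(k + r - 1, r - 1) x^k.
Here r = 4 and k = 4, so the coefficient is
C(4 + 3, 3) = C(7, 3)
= 35

35


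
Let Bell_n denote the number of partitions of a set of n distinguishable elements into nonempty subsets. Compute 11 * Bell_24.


Bell_24 can be computed from the Bell triangle or from Dobinski's identity Bell_n = (1/e) * sum_{k>=0} k^n / k!.
Computing Bell_24 = 445958869294805289.
Then 11 * 445958869294805289 = 4905547562242858179.

4905547562242858179


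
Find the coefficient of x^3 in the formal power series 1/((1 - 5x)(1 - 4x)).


By partial fractions or Cauchy convolution:
The coefficient equals sum_{k=0}^{3} 5^k * 4^(3-k).
= 369

369


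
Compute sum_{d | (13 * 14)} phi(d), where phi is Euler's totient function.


First, 13 * 14 = 182. One classical identity is sum_{d | n} phi(d) = n (each k in [1, n] has a unique gcd with n, and among the k's with gcd(k, n) = n/d there are phi(d) of them). So the sum equals 182. We also verify directly:
Divisors of 182: 1, 2, 7, 13, 14, 26, 91, 182.
phi values: 1, 1, 6, 12, 6, 12, 72, 72.
Sum = 182.

182


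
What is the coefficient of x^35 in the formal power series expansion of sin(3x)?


The Maclaurin series is sin(t) = sum_{k>=0} (-1)^k t^(2k+1) / (2k+1)!, so substituting t = 3x, only odd powers of x are nonzero, with coefficient of x^(2k+1) equal to (-1)^k 3^(2k+1) / (2k+1)!.
Write 35 = 2*17 + 1, giving the coefficient (-1)^17 * 3^35 / 35! = -50031545098999707/10333147966386144929666651337523200000000 = -3486784401/720134848346716926220697600000000.

-3486784401/720134848346716926220697600000000


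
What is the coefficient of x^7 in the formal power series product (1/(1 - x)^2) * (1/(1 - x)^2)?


Combine the factors: (1/(1 - x)^2) * (1/(1 - x)^2) = 1/(1 - x)^4.
Then use 1/(1 - x)^r = sum_{k>=0} C(k + r - 1, r - 1) x^k with r = 4 and k = 7:
C(10, 3) = 120.

120


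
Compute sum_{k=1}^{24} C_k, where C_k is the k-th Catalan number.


C_1 through C_24: 1, 2, 5, 14, 42, 132, 429, 1430, 4862, 16796, 58786, 208012, 742900, 2674440, 9694845, 35357670, 129644790, 477638700, 1767263190, 6564120420, 24466267020, 91482563640, 343059613650, 1289904147324
Sum = 1 + 2 + 5 + 14 + 42 + 132 + 429 + 1430 + 4862 + 16796 + 58786 + 208012 + 742900 + 2674440 + 9694845 + 35357670 + 129644790 + 477638700 + 1767263190 + 6564120420 + 24466267020 + 91482563640 + 343059613650 + 1289904147324
= 1757900019100

1757900019100


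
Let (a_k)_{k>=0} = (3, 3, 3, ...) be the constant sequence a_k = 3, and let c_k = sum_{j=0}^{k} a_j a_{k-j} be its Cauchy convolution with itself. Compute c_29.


Since a_j = 3 for all j >= 0, the convolution sum becomes
c_k = sum_{j=0}^{k} 3 * 3 = 9 * (k + 1).
Equivalently, the generating function of (a_k) is 3/(1 - x) and its square is 9/(1 - x)^2 = sum_{k>=0} 9(k + 1) x^k.
For k = 29: 9 * 30 = 270.

270


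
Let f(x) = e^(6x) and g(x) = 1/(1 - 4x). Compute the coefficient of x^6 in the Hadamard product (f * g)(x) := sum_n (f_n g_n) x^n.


Expanding: f_k = 6^k/k! (from e^(6x)) and g_k = 4^k (from 1/(1 - 4x)). So the Hadamard coefficient (f * g)_k = 6^k 4^k / k! = (24)^k / k!.
For k = 6: 24^6/6! = 191102976/720 = 1327104/5.

1327104/5


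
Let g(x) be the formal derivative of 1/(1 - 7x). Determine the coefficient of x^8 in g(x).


Differentiate termwise: d/dx sum_{k>=0} 7^k x^k = sum_{k>=1} k 7^k x^(k-1) = sum_{j>=0} (j+1) 7^(j+1) x^j.
Equivalently, d/dx [1/(1 - 7x)] = 7/(1 - 7x)^2.
For j = 8: 9 * 7^9 = 9 * 40353607 = 363182463.

363182463


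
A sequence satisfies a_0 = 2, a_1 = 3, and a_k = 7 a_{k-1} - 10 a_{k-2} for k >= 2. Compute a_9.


The characteristic equation is t^2 - 7 t + 10 = 0, with roots r_1 = 5 and r_2 = 2 (so c_1 = r_1 + r_2, c_2 = -r_1 r_2 as required).
One can use the closed form a_n = A r_1^n + B r_2^n, but direct iteration is more reliable:
a_0 = 2, a_1 = 3, a_2 = 1, a_3 = -23, a_4 = -171, a_5 = -967, a_6 = -5059, a_7 = -25743, a_8 = -129611, a_9 = -649847.
So a_9 = -649847.

-649847


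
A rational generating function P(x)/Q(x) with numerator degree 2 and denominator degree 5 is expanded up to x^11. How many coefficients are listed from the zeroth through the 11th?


Expanding up to x^11 gives the coefficients for x^0, x^1, ..., x^11.
That is 11 + 1 = 12 coefficients in total.

12


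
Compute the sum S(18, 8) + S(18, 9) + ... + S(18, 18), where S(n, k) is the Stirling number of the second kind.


By definition, S(n, k) counts partitions of an n-set into exactly k nonempty blocks.
Computing row n = 18 for k = 8..18:
S(18, k): 189036065010, 106175395755, 37112163803, 8391004908, 1256328866, 125854638, 8408778, 367200, 9996, 153, 1
Sum = 342105599108.

342105599108


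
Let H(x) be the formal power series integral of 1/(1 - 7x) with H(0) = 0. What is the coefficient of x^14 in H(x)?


1/(1 - 7x) = sum_{k>=0} 7^k x^k. Integrating termwise with H(0) = 0:
H(x) = sum_{k>=0} 7^k x^(k+1) / (k+1) = sum_{m>=1} 7^(m-1) x^m / m.
For m = 14: 7^13/14 = 96889010407/14 = 13841287201/2.

13841287201/2


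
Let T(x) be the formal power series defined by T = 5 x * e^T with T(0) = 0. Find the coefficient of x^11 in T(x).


Apply the Lagrange inversion formula: if T = 5 x * phi(T) with phi(t) = e^t, then
[x^n] T = 5^n * (1/n) [t^(n-1)] phi(t)^n = 5^n * (1/n) [t^(n-1)] e^(n t) = 5^n * (1/n) * n^(n-1) / (n-1)! = 5^n * n^(n-1) / n!.
When c = 1 this is the Cayley count of rooted labeled trees on n vertices, divided by n!.
For n = 11: 5^11 * 11^10 / 11! = 48828125 * 25937424601/39916800 = 4605366583984375/145152.

4605366583984375/145152


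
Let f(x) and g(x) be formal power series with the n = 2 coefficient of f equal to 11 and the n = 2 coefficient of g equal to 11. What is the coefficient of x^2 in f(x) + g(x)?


Addition of formal power series is termwise.
The coefficient of x^2 in f + g = 11 + 11
= 22

22


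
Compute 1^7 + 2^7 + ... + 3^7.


This power sum has a closed form given by Faulhaber's formula
sum_{k=1}^{m} k^p = (1 / (p + 1)) * sum_{j=0}^{p} C(p + 1, j) B_j m^(p + 1 - j),
but for small m direct computation is fastest:
1 + 128 + 2187 = 2316.

2316


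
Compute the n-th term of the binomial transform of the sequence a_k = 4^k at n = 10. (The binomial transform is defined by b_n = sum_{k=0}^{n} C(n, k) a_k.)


With a_k = 4^k, b_n = sum_{k=0}^{n} C(n, k) 4^k = (1 + 4)^n by the binomial theorem.
For n = 10: (1 + 4)^10 = 5^10 = 9765625.

9765625


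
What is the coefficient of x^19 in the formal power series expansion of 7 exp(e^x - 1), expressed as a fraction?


exp(e^x - 1) is the exponential generating function for the Bell numbers Bell_k: exp(e^x - 1) = sum_{k>=0} Bell_k x^k / k!.
So the coefficient of x^19 in 7 exp(e^x - 1) is 7 Bell_19 / 19!.
Computing: Bell_19 = 5832742205057 and 19! = 121645100408832000, giving
7 * 5832742205057/121645100408832000 = 5832742205057/17377871486976000.

5832742205057/17377871486976000


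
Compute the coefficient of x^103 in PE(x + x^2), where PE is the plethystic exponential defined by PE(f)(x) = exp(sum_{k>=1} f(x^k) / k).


With f(x) = x + x^2, the exponent is sum_{k>=1} (x^k + x^(2k)) / k = -ln(1 - x) - ln(1 - x^2). Exponentiating:
PE(x + x^2) = 1 / ((1 - x)(1 - x^2)).
This is the generating function for partitions of n into parts of size 1 or 2. The number of 2's can be any j in 0..51, and the rest are 1's, so
[x^103] = floor(103/2) + 1 = 52.

52


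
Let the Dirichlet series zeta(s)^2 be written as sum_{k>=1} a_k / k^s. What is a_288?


The Dirichlet convolution of the constant function 1 with itself gives (1 * 1)(k) = sum_{d | k} 1 = d(k), the number of positive divisors of k.
Since zeta(s) = sum_{k>=1} 1/k^s, we have zeta(s)^2 = sum_{k>=1} d(k)/k^s, so a_k = d(k).
For k = 288: the divisors are 1, 2, 3, 4, 6, 8, 9, 12, 16, 18, 24, 32, 36, 48, 72, 96, 144, 288.
Count = 18.

18


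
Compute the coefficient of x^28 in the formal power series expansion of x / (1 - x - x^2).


Let f(x) = sum_{k>=0} a_k x^k. Multiplying f(x) * (1 - x - x^2) = x and matching coefficients gives a_0 = 0, a_1 = 1, and a_k = a_{k-1} + a_{k-2} for k >= 2. These are the Fibonacci numbers F_k.
Iterating from F_0 = 0, F_1 = 1:
F_0=0, F_1=1, F_2=1, F_3=2, F_4=3, F_5=5, F_6=8, F_7=13, F_8=21, F_9=34, ...
F_28 = 317811.

317811


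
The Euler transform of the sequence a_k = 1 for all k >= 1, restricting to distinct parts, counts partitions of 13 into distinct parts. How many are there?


Partitions of 13 into distinct parts can be computed via generating function.
Product (1+x)(1+x^2)(1+x^3)...
The coefficient of x^13 = 18

18


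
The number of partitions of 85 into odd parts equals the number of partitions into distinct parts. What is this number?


Computing partitions of 85 into odd parts (1, 3, 5, ...):
Using the generating function prod_{k>=0} 1/(1-x^(2k+1)),
the count is 121792

121792


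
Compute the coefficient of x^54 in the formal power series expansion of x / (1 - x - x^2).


Let f(x) = sum_{k>=0} a_k x^k. Multiplying f(x) * (1 - x - x^2) = x and matching coefficients gives a_0 = 0, a_1 = 1, and a_k = a_{k-1} + a_{k-2} for k >= 2. These are the Fibonacci numbers F_k.
Iterating from F_0 = 0, F_1 = 1:
F_0=0, F_1=1, F_2=1, F_3=2, F_4=3, F_5=5, F_6=8, F_7=13, F_8=21, F_9=34, ...
F_54 = 86267571272.

86267571272


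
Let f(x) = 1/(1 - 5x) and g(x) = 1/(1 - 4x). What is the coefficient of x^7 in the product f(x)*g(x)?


The coefficient of x^n in f*g is the Cauchy product: sum_{k=0}^{n} a^k * b^(n-k).
With a=5, b=4, n=7:
sum_{k=0}^{7} 5^k * 4^(7-k)
= 325089

325089


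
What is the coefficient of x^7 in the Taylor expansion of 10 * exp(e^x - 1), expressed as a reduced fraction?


exp(e^x - 1) = sum_{k>=0} Bell_k x^k / k!, where Bell_k is the k-th Bell number.
So the coefficient of x^7 is 10 * Bell_7 / 7!.
Computing: Bell_7 = 877 and 7! = 5040, giving
10 * 877/5040 = 877/504.

877/504


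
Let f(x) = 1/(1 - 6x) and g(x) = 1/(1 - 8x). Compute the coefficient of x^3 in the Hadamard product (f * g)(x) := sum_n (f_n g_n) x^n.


f has coefficients f_k = 6^k and g has coefficients g_k = 8^k, so the Hadamard product has coefficient (f*g)_k = 6^k * 8^k = 48^k.
For k = 3: 48^3 = 110592.

110592


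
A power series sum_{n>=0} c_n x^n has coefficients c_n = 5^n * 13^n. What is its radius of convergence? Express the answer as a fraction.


By the root test (Cauchy-Hadamard), the radius is R = 1 / limsup_n |c_n|^(1/n).
Here |c_n|^(1/n) = (5^n * 13^n)^(1/n) = 5 * 13 = 65 for all n.
So R = 1/65 = 1/65.

1/65


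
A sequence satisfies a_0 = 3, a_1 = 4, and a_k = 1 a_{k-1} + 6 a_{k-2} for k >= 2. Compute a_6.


The characteristic equation is t^2 - 1 t - 6 = 0, with roots r_1 = 3 and r_2 = -2 (so c_1 = r_1 + r_2, c_2 = -r_1 r_2 as required).
One can use the closed form a_n = A r_1^n + B r_2^n, but direct iteration is more reliable:
a_0 = 3, a_1 = 4, a_2 = 22, a_3 = 46, a_4 = 178, a_5 = 454, a_6 = 1522.
So a_6 = 1522.

1522


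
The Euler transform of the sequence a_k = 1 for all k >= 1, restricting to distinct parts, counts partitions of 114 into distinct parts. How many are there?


Partitions of 114 into distinct parts can be computed via generating function.
Product (1+x)(1+x^2)(1+x^3)...
The coefficient of x^114 = 1378304

1378304


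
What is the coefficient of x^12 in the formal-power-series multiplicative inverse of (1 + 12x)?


The inverse is 1/(1 + 12x). Apply the geometric identity 1/(1 - y) = sum_{k>=0} y^k with y = -12x:
1/(1 + 12x) = sum_{k>=0} (-12)^k x^k.
So the coefficient of x^12 is (-12)^12 = 8916100448256.

8916100448256


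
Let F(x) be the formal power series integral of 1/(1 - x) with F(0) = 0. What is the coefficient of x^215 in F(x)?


1/(1 - x) = sum_{k>=0} x^k. Integrating termwise and using F(0) = 0 gives
F(x) = sum_{k>=0} x^(k+1) / (k+1) = sum_{m>=1} x^m / m = -ln(1 - x).
So the coefficient of x^215 is 1/215 = 1/215.

1/215


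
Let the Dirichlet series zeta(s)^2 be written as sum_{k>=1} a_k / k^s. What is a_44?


The Dirichlet convolution of the constant function 1 with itself gives (1 * 1)(k) = sum_{d | k} 1 = d(k), the number of positive divisors of k.
Since zeta(s) = sum_{k>=1} 1/k^s, we have zeta(s)^2 = sum_{k>=1} d(k)/k^s, so a_k = d(k).
For k = 44: the divisors are 1, 2, 4, 11, 22, 44.
Count = 6.

6


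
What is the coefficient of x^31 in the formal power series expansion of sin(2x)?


The Maclaurin series is sin(t) = sum_{k>=0} (-1)^k t^(2k+1) / (2k+1)!, so substituting t = 2x, only odd powers of x are nonzero, with coefficient of x^(2k+1) equal to (-1)^k 2^(2k+1) / (2k+1)!.
Write 31 = 2*15 + 1, giving the coefficient (-1)^15 * 2^31 / 31! = -2147483648/8222838654177922817725562880000000 = -32/122529844256906551386796875.

-32/122529844256906551386796875


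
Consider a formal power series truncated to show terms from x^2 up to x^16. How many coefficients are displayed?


From x^2 to x^16 inclusive, the count is 16 - 2 + 1 = 15.

15


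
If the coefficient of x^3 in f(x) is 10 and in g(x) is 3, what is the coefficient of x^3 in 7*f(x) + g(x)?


Scalar multiplication scales coefficients: 7 * 10 = 70.
Then add the g coefficient: 70 + 3
= 73

73


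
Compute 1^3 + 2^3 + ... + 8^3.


This power sum has a closed form given by Faulhaber's formula
sum_{k=1}^{m} k^p = (1 / (p + 1)) * sum_{j=0}^{p} C(p + 1, j) B_j m^(p + 1 - j),
but for small m direct computation is fastest:
1 + 8 + 27 + 64 + 125 + 216 + 343 + 512 = 1296.

1296


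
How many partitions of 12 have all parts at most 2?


Using the generating function (1-x)^(-1)(1-x^2)^(-1),
the coefficient of x^12 counts these restricted partitions.
Result = 7

7


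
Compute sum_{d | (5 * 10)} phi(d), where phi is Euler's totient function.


First, 5 * 10 = 50. One classical identity is sum_{d | n} phi(d) = n (each k in [1, n] has a unique gcd with n, and among the k's with gcd(k, n) = n/d there are phi(d) of them). So the sum equals 50. We also verify directly:
Divisors of 50: 1, 2, 5, 10, 25, 50.
phi values: 1, 1, 4, 4, 20, 20.
Sum = 50.

50


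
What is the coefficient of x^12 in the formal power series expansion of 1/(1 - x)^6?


The negative binomial / multiset identity is
1/(1 - x)^r = sum_{k>=0} C(k + r - 1, r - 1) x^k.
Here r = 6 and k = 12, so the coefficient is
C(12 + 5, 5) = C(17, 5)
= 6188

6188


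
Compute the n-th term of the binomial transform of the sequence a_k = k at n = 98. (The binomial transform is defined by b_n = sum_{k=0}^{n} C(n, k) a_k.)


With a_k = k, b_n = sum_{k=0}^{n} C(n, k) k. Using k * C(n, k) = n * C(n-1, k-1) gives b_n = n * sum_{k>=1} C(n-1, k-1) = n * 2^(n-1).
For n = 98: 98 * 2^97 = 98 * 158456325028528675187087900672 = 15528719852795810168334614265856.

15528719852795810168334614265856


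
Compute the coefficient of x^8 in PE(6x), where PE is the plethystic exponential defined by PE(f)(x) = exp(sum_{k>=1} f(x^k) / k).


With f(x) = 6x, the exponent is sum_{k>=1} 6 x^k / k = 6 * (-ln(1 - x)). Exponentiating:
PE(6x) = exp(-6 ln(1 - x)) = 1/(1 - x)^6.
By the negative binomial expansion, [x^n] 1/(1 - x)^6 = C(n + 5, 5).
For n = 8: C(13, 5) = 1287.

1287


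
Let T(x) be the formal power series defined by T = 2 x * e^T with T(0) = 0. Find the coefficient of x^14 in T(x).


Apply the Lagrange inversion formula: if T = 2 x * phi(T) with phi(t) = e^t, then
[x^n] T = 2^n * (1/n) [t^(n-1)] phi(t)^n = 2^n * (1/n) [t^(n-1)] e^(n t) = 2^n * (1/n) * n^(n-1) / (n-1)! = 2^n * n^(n-1) / n!.
When c = 1 this is the Cayley count of rooted labeled trees on n vertices, divided by n!.
For n = 14: 2^14 * 14^13 / 14! = 16384 * 793714773254144/87178291200 = 129586085429248/868725.

129586085429248/868725


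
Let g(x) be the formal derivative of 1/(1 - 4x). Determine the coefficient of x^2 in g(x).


Differentiate termwise: d/dx sum_{k>=0} 4^k x^k = sum_{k>=1} k 4^k x^(k-1) = sum_{j>=0} (j+1) 4^(j+1) x^j.
Equivalently, d/dx [1/(1 - 4x)] = 4/(1 - 4x)^2.
For j = 2: 3 * 4^3 = 3 * 64 = 192.

192


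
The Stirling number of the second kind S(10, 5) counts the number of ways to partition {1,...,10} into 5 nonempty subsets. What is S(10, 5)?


Using the explicit formula S(n,k) = (1/k!) sum_{j=0}^{k} (-1)^(k-j) C(k,j) j^n:
S(10, 5) = 42525
Equivalently, S(n,k) is n! times the coefficient of x^n in the EGF (e^x - 1)^k / k!.

42525


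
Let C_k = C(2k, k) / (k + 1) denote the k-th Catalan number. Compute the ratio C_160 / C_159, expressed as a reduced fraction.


Using C_k = (2k)! / (k! (k+1)!), the ratio C_{k+1}/C_k simplifies to
C_{k+1}/C_k = [(2k+2)! / ((k+1)! (k+2)!)] * [k! (k+1)! / (2k)!]
 = (2k+2)(2k+1) / ((k+1)(k+2)) = 2(2k+1) / (k+2).
For k = 159: 2(2*159 + 1) / (159 + 2) = 638/161 = 638/161.

638/161


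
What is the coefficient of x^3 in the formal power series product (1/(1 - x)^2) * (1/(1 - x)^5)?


Combine the factors: (1/(1 - x)^2) * (1/(1 - x)^5) = 1/(1 - x)^7.
Then use 1/(1 - x)^r = sum_{k>=0} C(k + r - 1, r - 1) x^k with r = 7 and k = 3:
C(9, 6) = 84.

84


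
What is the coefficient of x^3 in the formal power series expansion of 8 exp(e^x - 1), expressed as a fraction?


exp(e^x - 1) is the exponential generating function for the Bell numbers Bell_k: exp(e^x - 1) = sum_{k>=0} Bell_k x^k / k!.
So the coefficient of x^3 in 8 exp(e^x - 1) is 8 Bell_3 / 3!.
Computing: Bell_3 = 5 and 3! = 6, giving
8 * 5/6 = 20/3.

20/3


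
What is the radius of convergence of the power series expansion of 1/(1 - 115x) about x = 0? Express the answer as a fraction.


Expanding 1/(1 - 115x) = sum_{k>=0} 115^k x^k, the series converges when |115x| < 1, i.e., |x| < 1/115.
So the radius of convergence is 1/115 = 1/115.

1/115


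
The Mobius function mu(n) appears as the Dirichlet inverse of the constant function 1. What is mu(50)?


50 has a squared prime factor, so mu(50) = 0.
Factorization reveals a repeated prime.

0


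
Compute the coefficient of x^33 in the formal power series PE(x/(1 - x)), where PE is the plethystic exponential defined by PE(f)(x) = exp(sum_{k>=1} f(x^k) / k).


For f(x) = x/(1 - x) we have
sum_{k>=1} f(x^k) / k = sum_{k>=1} (1/k) * x^k / (1 - x^k) = sum_{k, m >= 1} x^(k m) / k,
which after exponentiating simplifies to
PE(x/(1 - x)) = prod_{k>=1} 1 / (1 - x^k).
This is the generating function for the partition function p(n), so the coefficient of x^33 is p(33).
Computing p(33) by dynamic programming over parts 1, 2, ..., 33: p(33) = 10143.

10143


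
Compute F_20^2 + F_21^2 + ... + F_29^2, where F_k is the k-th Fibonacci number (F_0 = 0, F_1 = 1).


There is a standard identity sum_{k=0}^{N} F_k^2 = F_N * F_{N+1} (proved inductively from the telescoping relation F_k^2 = F_k F_{k+1} - F_{k-1} F_k). Then
sum_{k=20}^{29} F_k^2 = F_29 F_30 - F_19 F_20.
Computing: F_29 = 514229, F_30 = 832040, F_19 = 4181, F_20 = 6765.
Sum = 514229 * 832040 - 4181 * 6765 = 427830812695.

427830812695


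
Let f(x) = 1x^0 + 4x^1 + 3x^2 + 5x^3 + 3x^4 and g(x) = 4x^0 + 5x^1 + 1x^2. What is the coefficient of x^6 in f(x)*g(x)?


Cauchy product at x^6:
3*1
= 3

3


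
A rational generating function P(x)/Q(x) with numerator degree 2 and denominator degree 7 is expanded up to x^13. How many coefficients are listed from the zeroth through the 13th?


Expanding up to x^13 gives the coefficients for x^0, x^1, ..., x^13.
That is 13 + 1 = 14 coefficients in total.

14


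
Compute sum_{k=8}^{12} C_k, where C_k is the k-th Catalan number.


C_8 through C_12: 1430, 4862, 16796, 58786, 208012
Sum = 1430 + 4862 + 16796 + 58786 + 208012
= 289886

289886


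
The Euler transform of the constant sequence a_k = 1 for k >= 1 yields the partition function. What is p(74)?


The Euler transform converts the sequence a_k = 1 into the number of integer partitions.
Using the recurrence or dynamic programming:
p(74) = 7089500

7089500


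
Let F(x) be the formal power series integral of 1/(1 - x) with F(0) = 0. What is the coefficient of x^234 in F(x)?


1/(1 - x) = sum_{k>=0} x^k. Integrating termwise and using F(0) = 0 gives
F(x) = sum_{k>=0} x^(k+1) / (k+1) = sum_{m>=1} x^m / m = -ln(1 - x).
So the coefficient of x^234 is 1/234 = 1/234.

1/234


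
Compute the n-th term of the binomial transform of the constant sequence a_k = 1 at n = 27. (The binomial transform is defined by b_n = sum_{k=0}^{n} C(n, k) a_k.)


With a_k = 1 for all k, b_n = sum_{k=0}^{n} C(n, k) = 2^n by the binomial theorem.
For n = 27: 2^27 = 134217728.

134217728


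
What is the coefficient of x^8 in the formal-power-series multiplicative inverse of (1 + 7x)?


The inverse is 1/(1 + 7x). Apply the geometric identity 1/(1 - y) = sum_{k>=0} y^k with y = -7x:
1/(1 + 7x) = sum_{k>=0} (-7)^k x^k.
So the coefficient of x^8 is (-7)^8 = 5764801.

5764801


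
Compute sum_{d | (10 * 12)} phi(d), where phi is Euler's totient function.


First, 10 * 12 = 120. One classical identity is sum_{d | n} phi(d) = n (each k in [1, n] has a unique gcd with n, and among the k's with gcd(k, n) = n/d there are phi(d) of them). So the sum equals 120. We also verify directly:
Divisors of 120: 1, 2, 3, 4, 5, 6, 8, 10, 12, 15, 20, 24, 30, 40, 60, 120.
phi values: 1, 1, 2, 2, 4, 2, 4, 4, 4, 8, 8, 8, 8, 16, 16, 32.
Sum = 120.

120


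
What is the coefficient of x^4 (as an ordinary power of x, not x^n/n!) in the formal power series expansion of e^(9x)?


The exponential series is e^y = sum_{k>=0} y^k / k!. Substituting y = 9x gives
e^(9x) = sum_{k>=0} 9^k x^k / k!.
So the coefficient of x^n is a^n/n! with a = 9, n = 4:
9^4 / 4! = 6561/24 = 2187/8

2187/8


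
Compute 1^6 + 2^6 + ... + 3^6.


This power sum has a closed form given by Faulhaber's formula
sum_{k=1}^{m} k^p = (1 / (p + 1)) * sum_{j=0}^{p} C(p + 1, j) B_j m^(p + 1 - j),
but for small m direct computation is fastest:
1 + 64 + 729 = 794.

794


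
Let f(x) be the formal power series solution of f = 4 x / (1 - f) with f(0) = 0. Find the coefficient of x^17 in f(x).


Apply Lagrange inversion: f = 4 x * phi(f) with phi(t) = 1/(1 - t), so
[x^n] f = 4^n * (1/n) [t^(n-1)] phi(t)^n = 4^n * (1/n) [t^(n-1)] (1 - t)^(-n) = 4^n * (1/n) C(2n - 2, n - 1) = 4^n * C_{n-1}.
For n = 17: C_16 = C(32, 16) / 17 = 601080390/17 = 35357670.
With the 4^17 = 17179869184 factor, the coefficient is 17179869184 * 35357670 = 607440145251041280.

607440145251041280


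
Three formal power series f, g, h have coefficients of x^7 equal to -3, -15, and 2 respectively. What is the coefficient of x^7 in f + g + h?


Series addition is componentwise:
-3 + -15 + 2
= -16

-16


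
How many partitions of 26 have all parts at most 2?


Using the generating function (1-x)^(-1)(1-x^2)^(-1),
the coefficient of x^26 counts these restricted partitions.
Result = 14

14


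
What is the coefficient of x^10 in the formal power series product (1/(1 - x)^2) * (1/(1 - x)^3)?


Combine the factors: (1/(1 - x)^2) * (1/(1 - x)^3) = 1/(1 - x)^5.
Then use 1/(1 - x)^r = sum_{k>=0} C(k + r - 1, r - 1) x^k with r = 5 and k = 10:
C(14, 4) = 1001.

1001


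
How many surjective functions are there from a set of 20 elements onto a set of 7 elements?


By inclusion-exclusion on which target elements are missed, the number of surjections from an n-set onto a k-set is
surj(n, k) = sum_{j=0}^{k} (-1)^j C(k, j) (k - j)^n.
Equivalently surj(n, k) = k! * S(n, k), where S(n, k) is the Stirling number of the second kind.
For n = 20, k = 7:
S(20, 7) = 11143554045652, so
surj = 7! * 11143554045652 = 5040 * 11143554045652 = 56163512390086080.

56163512390086080


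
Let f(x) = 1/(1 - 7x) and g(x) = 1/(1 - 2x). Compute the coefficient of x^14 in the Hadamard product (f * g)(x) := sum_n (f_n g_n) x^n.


f has coefficients f_k = 7^k and g has coefficients g_k = 2^k, so the Hadamard product has coefficient (f*g)_k = 7^k * 2^k = 14^k.
For k = 14: 14^14 = 11112006825558016.

11112006825558016


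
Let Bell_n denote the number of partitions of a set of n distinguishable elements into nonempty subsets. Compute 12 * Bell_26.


Bell_26 can be computed from the Bell triangle or from Dobinski's identity Bell_n = (1/e) * sum_{k>=0} k^n / k!.
Computing Bell_26 = 49631246523618756274.
Then 12 * 49631246523618756274 = 595574958283425075288.

595574958283425075288


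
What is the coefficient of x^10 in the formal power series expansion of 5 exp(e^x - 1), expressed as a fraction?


exp(e^x - 1) is the exponential generating function for the Bell numbers Bell_k: exp(e^x - 1) = sum_{k>=0} Bell_k x^k / k!.
So the coefficient of x^10 in 5 exp(e^x - 1) is 5 Bell_10 / 10!.
Computing: Bell_10 = 115975 and 10! = 3628800, giving
5 * 115975/3628800 = 23195/145152.

23195/145152


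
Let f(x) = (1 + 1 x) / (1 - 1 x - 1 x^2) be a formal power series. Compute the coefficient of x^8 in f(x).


Write f(x) = sum_{k>=0} a_k x^k. Multiplying both sides by 1 - 1 x - 1 x^2 gives
(1 - 1 x - 1 x^2) sum_{k>=0} a_k x^k = 1 + 1 x.
Matching coefficients:
 x^0: a_0 = 1
 x^1: a_1 - 1 a_0 = 1  =>  a_1 = 1*1 + 1 = 2
 x^k (k >= 2): a_k = 1 a_{k-1} + 1 a_{k-2}.
Iterating: a_2 = 3, a_3 = 5, a_4 = 8, a_5 = 13, a_6 = 21, a_7 = 34, a_8 = 55.
So the coefficient of x^8 is 55.

55


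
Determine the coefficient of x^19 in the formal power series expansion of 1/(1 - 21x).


The geometric series identity gives 1/(1 - c x) = sum_{k>=0} c^k x^k, so the coefficient of x^k is c^k.
Here c = 21 and k = 19.
Computing: 21^19 = 13248496640331026125580781

13248496640331026125580781


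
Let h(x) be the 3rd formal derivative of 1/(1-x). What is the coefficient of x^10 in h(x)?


Differentiating 3 times: d^3/dx^3 [1/(1-x)] = 3!/(1-x)^4.
The expansion 1/(1-x)^4 = sum_{k>=0} C(k+3, 3) x^k, so the coefficient of x^n in 3!/(1-x)^4 is 3! * C(n+3, 3).
For n = 10: 6 * C(13, 3) = 6 * 286 = 1716

1716


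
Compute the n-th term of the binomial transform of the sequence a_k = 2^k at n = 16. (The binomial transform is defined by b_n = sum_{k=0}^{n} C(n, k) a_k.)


With a_k = 2^k, b_n = sum_{k=0}^{n} C(n, k) 2^k = (1 + 2)^n by the binomial theorem.
For n = 16: (1 + 2)^16 = 3^16 = 43046721.

43046721


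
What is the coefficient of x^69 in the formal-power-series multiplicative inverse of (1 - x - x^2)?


Let the inverse be f(x) = sum_{k>=0} a_k x^k. From f(x) * (1 - x - x^2) = 1 and matching coefficients:
 x^0: a_0 = 1.
 x^1: a_1 - a_0 = 0, so a_1 = 1.
 x^k (k >= 2): a_k - a_{k-1} - a_{k-2} = 0, i.e. a_k = a_{k-1} + a_{k-2}.
This is the Fibonacci-type recurrence shifted so that a_0 = a_1 = 1.
Iterating: a_0=1, a_1=1, a_2=2, a_3=3, a_4=5, a_5=8, a_6=13, a_7=21, a_8=34, a_9=55, ...
a_69 = 190392490709135.

190392490709135


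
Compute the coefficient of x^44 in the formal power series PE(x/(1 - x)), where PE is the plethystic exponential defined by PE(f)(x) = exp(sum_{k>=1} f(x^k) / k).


For f(x) = x/(1 - x) we have
sum_{k>=1} f(x^k) / k = sum_{k>=1} (1/k) * x^k / (1 - x^k) = sum_{k, m >= 1} x^(k m) / k,
which after exponentiating simplifies to
PE(x/(1 - x)) = prod_{k>=1} 1 / (1 - x^k).
This is the generating function for the partition function p(n), so the coefficient of x^44 is p(44).
Computing p(44) by dynamic programming over parts 1, 2, ..., 44: p(44) = 75175.

75175


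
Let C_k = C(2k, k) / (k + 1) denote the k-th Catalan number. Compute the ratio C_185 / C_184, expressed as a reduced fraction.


Using C_k = (2k)! / (k! (k+1)!), the ratio C_{k+1}/C_k simplifies to
C_{k+1}/C_k = [(2k+2)! / ((k+1)! (k+2)!)] * [k! (k+1)! / (2k)!]
 = (2k+2)(2k+1) / ((k+1)(k+2)) = 2(2k+1) / (k+2).
For k = 184: 2(2*184 + 1) / (184 + 2) = 738/186 = 123/31.

123/31


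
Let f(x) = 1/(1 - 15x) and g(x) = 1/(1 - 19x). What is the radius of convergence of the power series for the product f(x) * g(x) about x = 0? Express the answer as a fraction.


The radius of 1/(1 - 15x) is 1/15 (nearest singularity at x = 1/15), and the radius of 1/(1 - 19x) is 1/19.
The product f(x)*g(x) = 1/((1 - 15x)(1 - 19x)) has singularities at both 1/15 and 1/19, so its radius of convergence is the distance to the nearest one:
min(1/15, 1/19) = 1/19.

1/19


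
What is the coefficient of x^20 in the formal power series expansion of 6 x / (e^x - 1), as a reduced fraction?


The exponential generating function for Bernoulli numbers is
x / (e^x - 1) = sum_{k>=0} B_k x^k / k!.
So the coefficient of x^20 in 6 x / (e^x - 1) is 6 B_20 / 20!.
Computing: B_20 = -174611/330, 20! = 2432902008176640000, giving
6 * -174611/330 / 2432902008176640000 = -174611/133809610449715200000.

-174611/133809610449715200000


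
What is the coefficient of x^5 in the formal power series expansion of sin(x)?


The Maclaurin series is sin(t) = sum_{k>=0} (-1)^k t^(2k+1) / (2k+1)!, so substituting t = x, only odd powers of x are nonzero, with coefficient of x^(2k+1) equal to (-1)^k / (2k+1)!.
Write 5 = 2*2 + 1, giving the coefficient (-1)^2 / 5! = 1/120 = 1/120.

1/120


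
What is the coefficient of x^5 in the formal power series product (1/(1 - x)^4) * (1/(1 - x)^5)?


Combine the factors: (1/(1 - x)^4) * (1/(1 - x)^5) = 1/(1 - x)^9.
Then use 1/(1 - x)^r = sum_{k>=0} C(k + r - 1, r - 1) x^k with r = 9 and k = 5:
C(13, 8) = 1287.

1287


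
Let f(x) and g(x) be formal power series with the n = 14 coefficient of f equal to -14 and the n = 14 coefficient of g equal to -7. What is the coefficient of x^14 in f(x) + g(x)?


Addition of formal power series is termwise.
The coefficient of x^14 in f + g = -14 + -7
= -21

-21


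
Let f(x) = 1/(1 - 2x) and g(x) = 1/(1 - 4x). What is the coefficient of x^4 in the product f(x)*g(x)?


The coefficient of x^n in f*g is the Cauchy product: sum_{k=0}^{n} a^k * b^(n-k).
With a=2, b=4, n=4:
sum_{k=0}^{4} 2^k * 4^(4-k)
= 496

496


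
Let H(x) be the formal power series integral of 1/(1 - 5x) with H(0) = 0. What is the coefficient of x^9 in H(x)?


1/(1 - 5x) = sum_{k>=0} 5^k x^k. Integrating termwise with H(0) = 0:
H(x) = sum_{k>=0} 5^k x^(k+1) / (k+1) = sum_{m>=1} 5^(m-1) x^m / m.
For m = 9: 5^8/9 = 390625/9 = 390625/9.

390625/9


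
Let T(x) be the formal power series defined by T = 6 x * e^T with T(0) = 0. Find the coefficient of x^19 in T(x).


Apply the Lagrange inversion formula: if T = 6 x * phi(T) with phi(t) = e^t, then
[x^n] T = 6^n * (1/n) [t^(n-1)] phi(t)^n = 6^n * (1/n) [t^(n-1)] e^(n t) = 6^n * (1/n) * n^(n-1) / (n-1)! = 6^n * n^(n-1) / n!.
When c = 1 this is the Cayley count of rooted labeled trees on n vertices, divided by n!.
For n = 19: 6^19 * 19^18 / 19! = 609359740010496 * 104127350297911241532841/121645100408832000 = 7766672725568034822660288264/14889875.

7766672725568034822660288264/14889875


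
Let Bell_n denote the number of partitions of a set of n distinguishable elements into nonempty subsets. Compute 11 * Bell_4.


Bell_4 can be computed from the Bell triangle or from Dobinski's identity Bell_n = (1/e) * sum_{k>=0} k^n / k!.
Computing Bell_4 = 15.
Then 11 * 15 = 165.

165


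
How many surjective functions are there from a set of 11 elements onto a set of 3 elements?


By inclusion-exclusion on which target elements are missed, the number of surjections from an n-set onto a k-set is
surj(n, k) = sum_{j=0}^{k} (-1)^j C(k, j) (k - j)^n.
Equivalently surj(n, k) = k! * S(n, k), where S(n, k) is the Stirling number of the second kind.
For n = 11, k = 3:
S(11, 3) = 28501, so
surj = 3! * 28501 = 6 * 28501 = 171006.

171006


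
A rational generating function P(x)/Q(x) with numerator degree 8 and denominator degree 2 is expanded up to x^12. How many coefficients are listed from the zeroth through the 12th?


Expanding up to x^12 gives the coefficients for x^0, x^1, ..., x^12.
That is 12 + 1 = 13 coefficients in total.

13


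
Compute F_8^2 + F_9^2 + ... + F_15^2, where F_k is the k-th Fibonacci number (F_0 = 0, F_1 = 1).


There is a standard identity sum_{k=0}^{N} F_k^2 = F_N * F_{N+1} (proved inductively from the telescoping relation F_k^2 = F_k F_{k+1} - F_{k-1} F_k). Then
sum_{k=8}^{15} F_k^2 = F_15 F_16 - F_7 F_8.
Computing: F_15 = 610, F_16 = 987, F_7 = 13, F_8 = 21.
Sum = 610 * 987 - 13 * 21 = 601797.

601797
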